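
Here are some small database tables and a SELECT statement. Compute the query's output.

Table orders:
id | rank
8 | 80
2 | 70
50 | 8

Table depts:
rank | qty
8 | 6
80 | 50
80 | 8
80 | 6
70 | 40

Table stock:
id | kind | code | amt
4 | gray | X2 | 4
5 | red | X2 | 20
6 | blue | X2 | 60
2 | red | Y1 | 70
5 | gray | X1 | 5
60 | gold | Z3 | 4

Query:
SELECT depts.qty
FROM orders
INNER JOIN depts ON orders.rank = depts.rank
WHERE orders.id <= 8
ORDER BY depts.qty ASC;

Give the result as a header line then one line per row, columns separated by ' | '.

== RESULT ==
depts.qty
6
8
40
50

Derivation:
After JOIN depts (5 rows):
orders.id | orders.rank | depts.rank | depts.qty
8 | 80 | 80 | 50
8 | 80 | 80 | 8
8 | 80 | 80 | 6
2 | 70 | 70 | 40
50 | 8 | 8 | 6
After WHERE (4 rows):
orders.id | orders.rank | depts.rank | depts.qty
8 | 80 | 80 | 50
8 | 80 | 80 | 8
8 | 80 | 80 | 6
2 | 70 | 70 | 40
After SELECT (4 rows):
depts.qty
50
8
6
40
After ORDER BY (4 rows):
depts.qty
6
8
40
50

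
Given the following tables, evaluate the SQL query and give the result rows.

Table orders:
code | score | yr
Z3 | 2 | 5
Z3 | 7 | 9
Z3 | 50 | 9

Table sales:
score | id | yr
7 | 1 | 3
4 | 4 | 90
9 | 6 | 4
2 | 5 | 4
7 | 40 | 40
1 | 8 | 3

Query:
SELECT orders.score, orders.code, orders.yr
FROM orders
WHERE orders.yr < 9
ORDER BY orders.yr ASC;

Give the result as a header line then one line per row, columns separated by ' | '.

After WHERE (1 rows):
orders.code | orders.score | orders.yr
Z3 | 2 | 5
After SELECT (1 rows):
orders.score | orders.code | orders.yr
2 | Z3 | 5
After ORDER BY (1 rows):
orders.score | orders.code | orders.yr
2 | Z3 | 5

== RESULT ==
orders.score | orders.code | orders.yr
2 | Z3 | 5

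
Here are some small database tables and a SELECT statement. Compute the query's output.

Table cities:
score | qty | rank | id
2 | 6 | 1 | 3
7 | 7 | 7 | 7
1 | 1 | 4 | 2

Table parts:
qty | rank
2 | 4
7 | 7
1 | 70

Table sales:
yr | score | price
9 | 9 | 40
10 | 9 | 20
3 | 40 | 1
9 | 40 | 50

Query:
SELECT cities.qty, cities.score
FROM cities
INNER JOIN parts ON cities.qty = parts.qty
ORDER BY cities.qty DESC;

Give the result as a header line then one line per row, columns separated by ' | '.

After JOIN parts (2 rows):
cities.score | cities.qty | cities.rank | cities.id | parts.qty | parts.rank
7 | 7 | 7 | 7 | 7 | 7
1 | 1 | 4 | 2 | 1 | 70
After SELECT (2 rows):
cities.qty | cities.score
7 | 7
1 | 1
After ORDER BY (2 rows):
cities.qty | cities.score
7 | 7
1 | 1

== RESULT ==
cities.qty | cities.score
7 | 7
1 | 1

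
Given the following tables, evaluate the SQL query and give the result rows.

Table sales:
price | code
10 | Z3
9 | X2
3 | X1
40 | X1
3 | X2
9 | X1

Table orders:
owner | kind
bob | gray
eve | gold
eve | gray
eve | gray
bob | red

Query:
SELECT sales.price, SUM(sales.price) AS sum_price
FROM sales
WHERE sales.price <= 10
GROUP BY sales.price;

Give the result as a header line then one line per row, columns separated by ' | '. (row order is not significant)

== RESULT ==
sales.price | sum_price
10 | 10
9 | 18
3 | 6

Derivation:
After WHERE (5 rows):
sales.price | sales.code
10 | Z3
9 | X2
3 | X1
3 | X2
9 | X1
After GROUP BY (3 rows):
sales.price | sum_price
10 | 10
9 | 18
3 | 6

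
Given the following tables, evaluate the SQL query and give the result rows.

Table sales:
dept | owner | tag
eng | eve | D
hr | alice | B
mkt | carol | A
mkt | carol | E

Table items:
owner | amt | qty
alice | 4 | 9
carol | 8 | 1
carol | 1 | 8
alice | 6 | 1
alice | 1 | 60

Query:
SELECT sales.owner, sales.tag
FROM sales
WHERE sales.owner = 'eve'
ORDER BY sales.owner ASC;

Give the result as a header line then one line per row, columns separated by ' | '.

== RESULT ==
sales.owner | sales.tag
eve | D

Derivation:
After WHERE (1 rows):
sales.dept | sales.owner | sales.tag
eng | eve | D
After SELECT (1 rows):
sales.owner | sales.tag
eve | D
After ORDER BY (1 rows):
sales.owner | sales.tag
eve | D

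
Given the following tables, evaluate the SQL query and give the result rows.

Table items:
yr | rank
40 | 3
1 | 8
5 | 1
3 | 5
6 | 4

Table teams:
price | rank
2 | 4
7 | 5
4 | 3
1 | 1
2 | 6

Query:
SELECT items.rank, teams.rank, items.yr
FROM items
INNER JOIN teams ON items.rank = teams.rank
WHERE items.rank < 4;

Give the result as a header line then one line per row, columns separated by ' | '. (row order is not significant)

== RESULT ==
items.rank | teams.rank | items.yr
3 | 3 | 40
1 | 1 | 5

Derivation:
After JOIN teams (4 rows):
items.yr | items.rank | teams.price | teams.rank
40 | 3 | 4 | 3
5 | 1 | 1 | 1
3 | 5 | 7 | 5
6 | 4 | 2 | 4
After WHERE (2 rows):
items.yr | items.rank | teams.price | teams.rank
40 | 3 | 4 | 3
5 | 1 | 1 | 1
After SELECT (2 rows):
items.rank | teams.rank | items.yr
3 | 3 | 40
1 | 1 | 5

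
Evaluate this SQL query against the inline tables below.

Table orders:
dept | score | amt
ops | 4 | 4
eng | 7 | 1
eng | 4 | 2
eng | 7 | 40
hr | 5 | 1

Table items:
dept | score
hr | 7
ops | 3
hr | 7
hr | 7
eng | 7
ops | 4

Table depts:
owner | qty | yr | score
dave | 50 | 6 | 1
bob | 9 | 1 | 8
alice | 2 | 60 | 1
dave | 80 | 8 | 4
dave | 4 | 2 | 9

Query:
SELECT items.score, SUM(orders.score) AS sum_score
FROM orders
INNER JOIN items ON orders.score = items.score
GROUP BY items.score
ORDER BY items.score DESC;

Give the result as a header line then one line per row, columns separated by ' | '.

== RESULT ==
items.score | sum_score
7 | 56
4 | 8

Derivation:
After JOIN items (10 rows):
orders.dept | orders.score | orders.amt | items.dept | items.score
ops | 4 | 4 | ops | 4
eng | 7 | 1 | hr | 7
eng | 7 | 1 | hr | 7
eng | 7 | 1 | hr | 7
eng | 7 | 1 | eng | 7
eng | 4 | 2 | ops | 4
eng | 7 | 40 | hr | 7
eng | 7 | 40 | hr | 7
eng | 7 | 40 | hr | 7
eng | 7 | 40 | eng | 7
After GROUP BY (2 rows):
items.score | sum_score
4 | 8
7 | 56
After ORDER BY (2 rows):
items.score | sum_score
7 | 56
4 | 8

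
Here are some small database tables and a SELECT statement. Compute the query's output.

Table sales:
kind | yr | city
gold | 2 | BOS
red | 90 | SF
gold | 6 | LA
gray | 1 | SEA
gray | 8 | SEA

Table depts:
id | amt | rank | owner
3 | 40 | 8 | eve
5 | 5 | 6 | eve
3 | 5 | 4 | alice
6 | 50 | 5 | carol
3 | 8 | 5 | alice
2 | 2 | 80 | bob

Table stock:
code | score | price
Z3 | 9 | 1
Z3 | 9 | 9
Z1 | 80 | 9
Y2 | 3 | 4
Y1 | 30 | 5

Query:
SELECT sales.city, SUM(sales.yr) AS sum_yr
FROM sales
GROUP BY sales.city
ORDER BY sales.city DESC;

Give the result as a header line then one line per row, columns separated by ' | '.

After GROUP BY (4 rows):
sales.city | sum_yr
BOS | 2
SF | 90
LA | 6
SEA | 9
After ORDER BY (4 rows):
sales.city | sum_yr
SF | 90
SEA | 9
LA | 6
BOS | 2

== RESULT ==
sales.city | sum_yr
SF | 90
SEA | 9
LA | 6
BOS | 2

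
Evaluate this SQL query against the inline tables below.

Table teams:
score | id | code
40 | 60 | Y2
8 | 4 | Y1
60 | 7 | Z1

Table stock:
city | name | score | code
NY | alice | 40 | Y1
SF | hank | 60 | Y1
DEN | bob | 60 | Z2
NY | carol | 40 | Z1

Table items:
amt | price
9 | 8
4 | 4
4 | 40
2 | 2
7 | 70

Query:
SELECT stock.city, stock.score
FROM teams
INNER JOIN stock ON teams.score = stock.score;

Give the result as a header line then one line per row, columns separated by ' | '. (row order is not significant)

== RESULT ==
stock.city | stock.score
NY | 40
NY | 40
SF | 60
DEN | 60

Derivation:
After JOIN stock (4 rows):
teams.score | teams.id | teams.code | stock.city | stock.name | stock.score | stock.code
40 | 60 | Y2 | NY | alice | 40 | Y1
40 | 60 | Y2 | NY | carol | 40 | Z1
60 | 7 | Z1 | SF | hank | 60 | Y1
60 | 7 | Z1 | DEN | bob | 60 | Z2
After SELECT (4 rows):
stock.city | stock.score
NY | 40
NY | 40
SF | 60
DEN | 60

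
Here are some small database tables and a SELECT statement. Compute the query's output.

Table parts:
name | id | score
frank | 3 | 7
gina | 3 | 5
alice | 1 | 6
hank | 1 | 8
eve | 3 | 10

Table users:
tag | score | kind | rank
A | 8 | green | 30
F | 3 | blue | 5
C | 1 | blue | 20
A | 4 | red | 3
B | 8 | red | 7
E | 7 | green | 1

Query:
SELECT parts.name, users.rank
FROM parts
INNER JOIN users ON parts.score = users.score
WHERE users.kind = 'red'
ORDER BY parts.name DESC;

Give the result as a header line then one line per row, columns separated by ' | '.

After JOIN users (3 rows):
parts.name | parts.id | parts.score | users.tag | users.score | users.kind | users.rank
frank | 3 | 7 | E | 7 | green | 1
hank | 1 | 8 | A | 8 | green | 30
hank | 1 | 8 | B | 8 | red | 7
After WHERE (1 rows):
parts.name | parts.id | parts.score | users.tag | users.score | users.kind | users.rank
hank | 1 | 8 | B | 8 | red | 7
After SELECT (1 rows):
parts.name | users.rank
hank | 7
After ORDER BY (1 rows):
parts.name | users.rank
hank | 7

== RESULT ==
parts.name | users.rank
hank | 7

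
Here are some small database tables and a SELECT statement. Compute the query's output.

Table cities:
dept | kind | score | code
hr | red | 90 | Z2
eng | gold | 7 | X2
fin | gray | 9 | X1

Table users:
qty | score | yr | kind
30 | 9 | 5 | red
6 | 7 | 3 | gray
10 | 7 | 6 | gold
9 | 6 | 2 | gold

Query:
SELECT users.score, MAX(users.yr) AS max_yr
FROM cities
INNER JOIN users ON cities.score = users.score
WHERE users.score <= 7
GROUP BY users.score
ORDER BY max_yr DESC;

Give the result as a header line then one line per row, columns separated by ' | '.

== RESULT ==
users.score | max_yr
7 | 6

Derivation:
After JOIN users (3 rows):
cities.dept | cities.kind | cities.score | cities.code | users.qty | users.score | users.yr | users.kind
eng | gold | 7 | X2 | 6 | 7 | 3 | gray
eng | gold | 7 | X2 | 10 | 7 | 6 | gold
fin | gray | 9 | X1 | 30 | 9 | 5 | red
After WHERE (2 rows):
cities.dept | cities.kind | cities.score | cities.code | users.qty | users.score | users.yr | users.kind
eng | gold | 7 | X2 | 6 | 7 | 3 | gray
eng | gold | 7 | X2 | 10 | 7 | 6 | gold
After GROUP BY (1 rows):
users.score | max_yr
7 | 6
After ORDER BY (1 rows):
users.score | max_yr
7 | 6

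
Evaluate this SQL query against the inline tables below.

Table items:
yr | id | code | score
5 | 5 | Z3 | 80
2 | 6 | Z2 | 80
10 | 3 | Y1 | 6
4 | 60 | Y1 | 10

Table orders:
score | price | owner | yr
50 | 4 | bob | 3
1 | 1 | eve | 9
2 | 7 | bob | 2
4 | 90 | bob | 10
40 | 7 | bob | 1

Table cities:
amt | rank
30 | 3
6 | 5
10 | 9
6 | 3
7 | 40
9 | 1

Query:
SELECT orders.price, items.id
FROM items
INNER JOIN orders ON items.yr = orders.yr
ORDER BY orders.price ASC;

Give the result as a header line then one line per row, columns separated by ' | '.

After JOIN orders (2 rows):
items.yr | items.id | items.code | items.score | orders.score | orders.price | orders.owner | orders.yr
2 | 6 | Z2 | 80 | 2 | 7 | bob | 2
10 | 3 | Y1 | 6 | 4 | 90 | bob | 10
After SELECT (2 rows):
orders.price | items.id
7 | 6
90 | 3
After ORDER BY (2 rows):
orders.price | items.id
7 | 6
90 | 3

== RESULT ==
orders.price | items.id
7 | 6
90 | 3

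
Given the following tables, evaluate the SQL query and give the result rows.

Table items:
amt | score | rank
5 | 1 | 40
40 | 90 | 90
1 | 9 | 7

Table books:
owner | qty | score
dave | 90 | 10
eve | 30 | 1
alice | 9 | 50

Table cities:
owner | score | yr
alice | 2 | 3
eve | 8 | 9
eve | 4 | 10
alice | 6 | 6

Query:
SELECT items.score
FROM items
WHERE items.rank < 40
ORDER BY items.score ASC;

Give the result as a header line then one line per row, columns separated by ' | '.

After WHERE (1 rows):
items.amt | items.score | items.rank
1 | 9 | 7
After SELECT (1 rows):
items.score
9
After ORDER BY (1 rows):
items.score
9

== RESULT ==
items.score
9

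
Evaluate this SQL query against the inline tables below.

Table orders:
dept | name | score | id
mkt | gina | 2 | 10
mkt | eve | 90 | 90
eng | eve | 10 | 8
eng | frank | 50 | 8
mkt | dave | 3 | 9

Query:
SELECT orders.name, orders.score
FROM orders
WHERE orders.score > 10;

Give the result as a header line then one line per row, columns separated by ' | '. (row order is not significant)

== RESULT ==
orders.name | orders.score
eve | 90
frank | 50

Derivation:
After WHERE (2 rows):
orders.dept | orders.name | orders.score | orders.id
mkt | eve | 90 | 90
eng | frank | 50 | 8
After SELECT (2 rows):
orders.name | orders.score
eve | 90
frank | 50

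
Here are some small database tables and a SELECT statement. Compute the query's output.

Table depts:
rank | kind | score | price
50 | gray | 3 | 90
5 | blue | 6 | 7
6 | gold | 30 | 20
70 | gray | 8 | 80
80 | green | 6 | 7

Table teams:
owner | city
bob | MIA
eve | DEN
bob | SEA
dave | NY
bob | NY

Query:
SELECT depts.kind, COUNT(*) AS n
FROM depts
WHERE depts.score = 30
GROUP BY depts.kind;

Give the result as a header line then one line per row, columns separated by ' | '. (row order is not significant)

== RESULT ==
depts.kind | n
gold | 1

Derivation:
After WHERE (1 rows):
depts.rank | depts.kind | depts.score | depts.price
6 | gold | 30 | 20
After GROUP BY (1 rows):
depts.kind | n
gold | 1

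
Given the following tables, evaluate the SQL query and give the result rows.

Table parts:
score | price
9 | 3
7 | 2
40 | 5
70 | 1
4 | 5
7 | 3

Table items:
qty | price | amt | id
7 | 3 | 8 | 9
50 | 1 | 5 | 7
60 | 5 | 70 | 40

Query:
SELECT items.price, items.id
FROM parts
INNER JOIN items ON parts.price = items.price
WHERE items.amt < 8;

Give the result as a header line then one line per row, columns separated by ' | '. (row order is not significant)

After JOIN items (5 rows):
parts.score | parts.price | items.qty | items.price | items.amt | items.id
9 | 3 | 7 | 3 | 8 | 9
40 | 5 | 60 | 5 | 70 | 40
70 | 1 | 50 | 1 | 5 | 7
4 | 5 | 60 | 5 | 70 | 40
7 | 3 | 7 | 3 | 8 | 9
After WHERE (1 rows):
parts.score | parts.price | items.qty | items.price | items.amt | items.id
70 | 1 | 50 | 1 | 5 | 7
After SELECT (1 rows):
items.price | items.id
1 | 7

== RESULT ==
items.price | items.id
1 | 7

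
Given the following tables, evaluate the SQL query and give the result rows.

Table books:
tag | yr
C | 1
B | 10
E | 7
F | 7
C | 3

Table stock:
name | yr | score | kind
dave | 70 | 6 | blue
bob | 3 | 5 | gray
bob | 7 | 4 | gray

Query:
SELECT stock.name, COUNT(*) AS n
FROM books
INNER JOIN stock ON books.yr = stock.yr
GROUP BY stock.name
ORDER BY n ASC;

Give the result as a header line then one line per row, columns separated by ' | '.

After JOIN stock (3 rows):
books.tag | books.yr | stock.name | stock.yr | stock.score | stock.kind
E | 7 | bob | 7 | 4 | gray
F | 7 | bob | 7 | 4 | gray
C | 3 | bob | 3 | 5 | gray
After GROUP BY (1 rows):
stock.name | n
bob | 3
After ORDER BY (1 rows):
stock.name | n
bob | 3

== RESULT ==
stock.name | n
bob | 3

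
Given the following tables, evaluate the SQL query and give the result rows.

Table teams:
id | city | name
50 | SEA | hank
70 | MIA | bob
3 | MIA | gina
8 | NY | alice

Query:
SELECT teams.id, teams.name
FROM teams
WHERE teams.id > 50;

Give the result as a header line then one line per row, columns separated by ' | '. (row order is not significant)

== RESULT ==
teams.id | teams.name
70 | bob

Derivation:
After WHERE (1 rows):
teams.id | teams.city | teams.name
70 | MIA | bob
After SELECT (1 rows):
teams.id | teams.name
70 | bob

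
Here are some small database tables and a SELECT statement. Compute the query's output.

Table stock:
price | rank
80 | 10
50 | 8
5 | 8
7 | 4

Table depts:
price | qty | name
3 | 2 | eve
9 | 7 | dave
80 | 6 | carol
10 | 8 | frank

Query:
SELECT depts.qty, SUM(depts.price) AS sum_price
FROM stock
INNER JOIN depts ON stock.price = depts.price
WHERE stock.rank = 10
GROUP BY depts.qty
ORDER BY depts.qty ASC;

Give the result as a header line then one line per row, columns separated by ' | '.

After JOIN depts (1 rows):
stock.price | stock.rank | depts.price | depts.qty | depts.name
80 | 10 | 80 | 6 | carol
After WHERE (1 rows):
stock.price | stock.rank | depts.price | depts.qty | depts.name
80 | 10 | 80 | 6 | carol
After GROUP BY (1 rows):
depts.qty | sum_price
6 | 80
After ORDER BY (1 rows):
depts.qty | sum_price
6 | 80

== RESULT ==
depts.qty | sum_price
6 | 80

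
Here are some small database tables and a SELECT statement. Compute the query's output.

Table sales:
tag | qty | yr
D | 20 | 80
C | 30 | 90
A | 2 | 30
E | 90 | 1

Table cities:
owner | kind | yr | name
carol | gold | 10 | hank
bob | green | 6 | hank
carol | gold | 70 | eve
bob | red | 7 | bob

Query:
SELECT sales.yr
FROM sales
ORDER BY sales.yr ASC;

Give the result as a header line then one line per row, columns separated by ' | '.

== RESULT ==
sales.yr
1
30
80
90

Derivation:
After SELECT (4 rows):
sales.yr
80
90
30
1
After ORDER BY (4 rows):
sales.yr
1
30
80
90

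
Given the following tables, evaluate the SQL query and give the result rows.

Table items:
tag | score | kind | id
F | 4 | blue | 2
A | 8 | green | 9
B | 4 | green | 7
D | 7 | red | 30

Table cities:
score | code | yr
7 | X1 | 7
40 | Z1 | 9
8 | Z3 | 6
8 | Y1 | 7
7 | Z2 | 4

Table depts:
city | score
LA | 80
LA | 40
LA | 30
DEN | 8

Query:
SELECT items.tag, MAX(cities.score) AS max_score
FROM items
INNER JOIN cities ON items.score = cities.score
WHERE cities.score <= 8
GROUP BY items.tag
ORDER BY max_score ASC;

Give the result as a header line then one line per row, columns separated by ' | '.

After JOIN cities (4 rows):
items.tag | items.score | items.kind | items.id | cities.score | cities.code | cities.yr
A | 8 | green | 9 | 8 | Z3 | 6
A | 8 | green | 9 | 8 | Y1 | 7
D | 7 | red | 30 | 7 | X1 | 7
D | 7 | red | 30 | 7 | Z2 | 4
After WHERE (4 rows):
items.tag | items.score | items.kind | items.id | cities.score | cities.code | cities.yr
A | 8 | green | 9 | 8 | Z3 | 6
A | 8 | green | 9 | 8 | Y1 | 7
D | 7 | red | 30 | 7 | X1 | 7
D | 7 | red | 30 | 7 | Z2 | 4
After GROUP BY (2 rows):
items.tag | max_score
A | 8
D | 7
After ORDER BY (2 rows):
items.tag | max_score
D | 7
A | 8

== RESULT ==
items.tag | max_score
D | 7
A | 8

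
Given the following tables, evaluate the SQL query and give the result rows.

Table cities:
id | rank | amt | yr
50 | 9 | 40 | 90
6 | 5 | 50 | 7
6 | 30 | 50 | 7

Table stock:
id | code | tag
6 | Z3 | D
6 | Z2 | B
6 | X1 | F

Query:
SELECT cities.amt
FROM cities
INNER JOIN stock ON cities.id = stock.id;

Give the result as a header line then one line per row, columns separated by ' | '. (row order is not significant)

After JOIN stock (6 rows):
cities.id | cities.rank | cities.amt | cities.yr | stock.id | stock.code | stock.tag
6 | 5 | 50 | 7 | 6 | Z3 | D
6 | 5 | 50 | 7 | 6 | Z2 | B
6 | 5 | 50 | 7 | 6 | X1 | F
6 | 30 | 50 | 7 | 6 | Z3 | D
6 | 30 | 50 | 7 | 6 | Z2 | B
6 | 30 | 50 | 7 | 6 | X1 | F
After SELECT (6 rows):
cities.amt
50
50
50
50
50
50

== RESULT ==
cities.amt
50
50
50
50
50
50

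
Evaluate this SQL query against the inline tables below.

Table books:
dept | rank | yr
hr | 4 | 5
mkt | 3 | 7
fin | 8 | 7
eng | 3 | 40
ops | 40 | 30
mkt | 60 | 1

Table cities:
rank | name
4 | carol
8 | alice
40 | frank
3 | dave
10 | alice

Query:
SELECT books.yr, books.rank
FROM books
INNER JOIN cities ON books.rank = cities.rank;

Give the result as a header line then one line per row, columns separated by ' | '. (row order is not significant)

== RESULT ==
books.yr | books.rank
5 | 4
7 | 3
7 | 8
40 | 3
30 | 40

Derivation:
After JOIN cities (5 rows):
books.dept | books.rank | books.yr | cities.rank | cities.name
hr | 4 | 5 | 4 | carol
mkt | 3 | 7 | 3 | dave
fin | 8 | 7 | 8 | alice
eng | 3 | 40 | 3 | dave
ops | 40 | 30 | 40 | frank
After SELECT (5 rows):
books.yr | books.rank
5 | 4
7 | 3
7 | 8
40 | 3
30 | 40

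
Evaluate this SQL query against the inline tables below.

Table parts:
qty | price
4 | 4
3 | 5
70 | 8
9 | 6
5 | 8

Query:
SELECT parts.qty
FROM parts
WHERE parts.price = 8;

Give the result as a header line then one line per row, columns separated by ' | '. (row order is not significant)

== RESULT ==
parts.qty
70
5

Derivation:
After WHERE (2 rows):
parts.qty | parts.price
70 | 8
5 | 8
After SELECT (2 rows):
parts.qty
70
5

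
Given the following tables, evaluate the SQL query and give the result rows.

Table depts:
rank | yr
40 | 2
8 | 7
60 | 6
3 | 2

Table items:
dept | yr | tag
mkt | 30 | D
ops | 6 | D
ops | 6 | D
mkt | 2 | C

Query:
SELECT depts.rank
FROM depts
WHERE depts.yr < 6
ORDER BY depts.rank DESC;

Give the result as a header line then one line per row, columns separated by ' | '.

After WHERE (2 rows):
depts.rank | depts.yr
40 | 2
3 | 2
After SELECT (2 rows):
depts.rank
40
3
After ORDER BY (2 rows):
depts.rank
40
3

== RESULT ==
depts.rank
40
3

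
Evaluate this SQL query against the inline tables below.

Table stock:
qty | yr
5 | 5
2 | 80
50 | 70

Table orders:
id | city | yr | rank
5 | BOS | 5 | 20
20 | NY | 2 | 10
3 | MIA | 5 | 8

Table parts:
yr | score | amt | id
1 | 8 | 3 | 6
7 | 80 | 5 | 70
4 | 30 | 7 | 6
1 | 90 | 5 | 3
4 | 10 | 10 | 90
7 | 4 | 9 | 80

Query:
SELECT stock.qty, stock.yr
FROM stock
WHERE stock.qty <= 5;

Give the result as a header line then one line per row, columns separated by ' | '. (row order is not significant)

After WHERE (2 rows):
stock.qty | stock.yr
5 | 5
2 | 80
After SELECT (2 rows):
stock.qty | stock.yr
5 | 5
2 | 80

== RESULT ==
stock.qty | stock.yr
5 | 5
2 | 80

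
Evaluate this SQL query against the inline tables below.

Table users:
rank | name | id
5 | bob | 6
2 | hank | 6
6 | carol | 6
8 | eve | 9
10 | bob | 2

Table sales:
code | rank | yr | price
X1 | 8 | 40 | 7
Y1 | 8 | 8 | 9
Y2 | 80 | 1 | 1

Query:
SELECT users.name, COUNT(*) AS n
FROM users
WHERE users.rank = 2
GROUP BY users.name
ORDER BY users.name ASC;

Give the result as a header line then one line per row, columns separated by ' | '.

== RESULT ==
users.name | n
hank | 1

Derivation:
After WHERE (1 rows):
users.rank | users.name | users.id
2 | hank | 6
After GROUP BY (1 rows):
users.name | n
hank | 1
After ORDER BY (1 rows):
users.name | n
hank | 1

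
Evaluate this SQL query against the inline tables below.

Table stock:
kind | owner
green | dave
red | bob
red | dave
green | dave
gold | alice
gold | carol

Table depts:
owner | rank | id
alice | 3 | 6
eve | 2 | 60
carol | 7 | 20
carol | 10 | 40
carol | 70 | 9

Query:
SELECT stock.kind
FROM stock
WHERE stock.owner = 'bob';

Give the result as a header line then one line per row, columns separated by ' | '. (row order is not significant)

After WHERE (1 rows):
stock.kind | stock.owner
red | bob
After SELECT (1 rows):
stock.kind
red

== RESULT ==
stock.kind
red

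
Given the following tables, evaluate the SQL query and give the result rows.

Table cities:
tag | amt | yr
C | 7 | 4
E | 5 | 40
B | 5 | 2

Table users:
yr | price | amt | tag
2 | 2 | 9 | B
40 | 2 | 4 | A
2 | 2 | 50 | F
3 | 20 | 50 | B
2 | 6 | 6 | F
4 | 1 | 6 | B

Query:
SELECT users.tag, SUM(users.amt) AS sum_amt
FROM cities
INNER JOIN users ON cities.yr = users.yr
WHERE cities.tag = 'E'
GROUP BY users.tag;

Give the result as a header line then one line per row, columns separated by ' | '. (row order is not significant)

After JOIN users (5 rows):
cities.tag | cities.amt | cities.yr | users.yr | users.price | users.amt | users.tag
C | 7 | 4 | 4 | 1 | 6 | B
E | 5 | 40 | 40 | 2 | 4 | A
B | 5 | 2 | 2 | 2 | 9 | B
B | 5 | 2 | 2 | 2 | 50 | F
B | 5 | 2 | 2 | 6 | 6 | F
After WHERE (1 rows):
cities.tag | cities.amt | cities.yr | users.yr | users.price | users.amt | users.tag
E | 5 | 40 | 40 | 2 | 4 | A
After GROUP BY (1 rows):
users.tag | sum_amt
A | 4

== RESULT ==
users.tag | sum_amt
A | 4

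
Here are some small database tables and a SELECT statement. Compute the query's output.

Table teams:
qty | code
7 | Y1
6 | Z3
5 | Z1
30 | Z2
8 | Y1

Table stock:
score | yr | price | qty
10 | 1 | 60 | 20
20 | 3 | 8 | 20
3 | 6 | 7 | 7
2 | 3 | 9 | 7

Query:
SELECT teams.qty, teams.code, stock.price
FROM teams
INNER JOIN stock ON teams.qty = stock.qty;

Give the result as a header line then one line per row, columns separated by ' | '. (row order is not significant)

== RESULT ==
teams.qty | teams.code | stock.price
7 | Y1 | 7
7 | Y1 | 9

Derivation:
After JOIN stock (2 rows):
teams.qty | teams.code | stock.score | stock.yr | stock.price | stock.qty
7 | Y1 | 3 | 6 | 7 | 7
7 | Y1 | 2 | 3 | 9 | 7
After SELECT (2 rows):
teams.qty | teams.code | stock.price
7 | Y1 | 7
7 | Y1 | 9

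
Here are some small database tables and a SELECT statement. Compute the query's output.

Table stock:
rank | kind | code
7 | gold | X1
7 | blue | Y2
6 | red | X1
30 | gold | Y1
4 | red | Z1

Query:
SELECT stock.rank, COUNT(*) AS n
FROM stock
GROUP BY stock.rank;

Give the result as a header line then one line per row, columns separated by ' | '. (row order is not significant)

== RESULT ==
stock.rank | n
7 | 2
6 | 1
30 | 1
4 | 1

Derivation:
After GROUP BY (4 rows):
stock.rank | n
7 | 2
6 | 1
30 | 1
4 | 1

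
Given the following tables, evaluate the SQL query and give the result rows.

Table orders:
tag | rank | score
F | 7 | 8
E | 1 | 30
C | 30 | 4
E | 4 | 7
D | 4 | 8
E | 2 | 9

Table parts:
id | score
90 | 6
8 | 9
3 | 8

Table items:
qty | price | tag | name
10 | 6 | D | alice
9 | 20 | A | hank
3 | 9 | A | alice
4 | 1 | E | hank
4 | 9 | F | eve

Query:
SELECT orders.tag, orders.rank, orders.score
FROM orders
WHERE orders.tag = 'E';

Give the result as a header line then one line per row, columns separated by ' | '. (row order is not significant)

== RESULT ==
orders.tag | orders.rank | orders.score
E | 1 | 30
E | 4 | 7
E | 2 | 9

Derivation:
After WHERE (3 rows):
orders.tag | orders.rank | orders.score
E | 1 | 30
E | 4 | 7
E | 2 | 9
After SELECT (3 rows):
orders.tag | orders.rank | orders.score
E | 1 | 30
E | 4 | 7
E | 2 | 9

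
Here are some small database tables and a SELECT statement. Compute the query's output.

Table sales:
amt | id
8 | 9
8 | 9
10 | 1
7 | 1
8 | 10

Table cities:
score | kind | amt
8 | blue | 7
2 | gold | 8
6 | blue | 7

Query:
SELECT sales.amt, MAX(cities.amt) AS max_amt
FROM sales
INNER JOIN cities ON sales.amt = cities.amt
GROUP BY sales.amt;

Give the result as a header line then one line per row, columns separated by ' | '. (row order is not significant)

== RESULT ==
sales.amt | max_amt
8 | 8
7 | 7

Derivation:
After JOIN cities (5 rows):
sales.amt | sales.id | cities.score | cities.kind | cities.amt
8 | 9 | 2 | gold | 8
8 | 9 | 2 | gold | 8
7 | 1 | 8 | blue | 7
7 | 1 | 6 | blue | 7
8 | 10 | 2 | gold | 8
After GROUP BY (2 rows):
sales.amt | max_amt
8 | 8
7 | 7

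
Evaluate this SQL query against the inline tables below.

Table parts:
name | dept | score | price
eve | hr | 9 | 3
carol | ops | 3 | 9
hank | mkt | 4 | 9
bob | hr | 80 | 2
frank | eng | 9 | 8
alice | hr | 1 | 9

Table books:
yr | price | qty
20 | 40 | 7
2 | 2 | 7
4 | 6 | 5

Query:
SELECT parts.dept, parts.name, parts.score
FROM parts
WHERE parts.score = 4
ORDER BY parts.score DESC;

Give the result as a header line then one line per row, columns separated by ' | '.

After WHERE (1 rows):
parts.name | parts.dept | parts.score | parts.price
hank | mkt | 4 | 9
After SELECT (1 rows):
parts.dept | parts.name | parts.score
mkt | hank | 4
After ORDER BY (1 rows):
parts.dept | parts.name | parts.score
mkt | hank | 4

== RESULT ==
parts.dept | parts.name | parts.score
mkt | hank | 4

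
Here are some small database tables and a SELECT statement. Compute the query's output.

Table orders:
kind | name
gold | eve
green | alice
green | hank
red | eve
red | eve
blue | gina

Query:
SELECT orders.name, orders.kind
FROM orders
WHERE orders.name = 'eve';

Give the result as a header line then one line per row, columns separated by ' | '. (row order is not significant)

After WHERE (3 rows):
orders.kind | orders.name
gold | eve
red | eve
red | eve
After SELECT (3 rows):
orders.name | orders.kind
eve | gold
eve | red
eve | red

== RESULT ==
orders.name | orders.kind
eve | gold
eve | red
eve | red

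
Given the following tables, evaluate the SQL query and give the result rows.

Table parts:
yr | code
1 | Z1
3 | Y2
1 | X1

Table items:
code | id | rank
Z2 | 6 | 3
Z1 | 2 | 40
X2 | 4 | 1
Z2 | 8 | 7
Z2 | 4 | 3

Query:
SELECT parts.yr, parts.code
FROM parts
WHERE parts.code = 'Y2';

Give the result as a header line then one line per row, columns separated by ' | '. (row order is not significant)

After WHERE (1 rows):
parts.yr | parts.code
3 | Y2
After SELECT (1 rows):
parts.yr | parts.code
3 | Y2

== RESULT ==
parts.yr | parts.code
3 | Y2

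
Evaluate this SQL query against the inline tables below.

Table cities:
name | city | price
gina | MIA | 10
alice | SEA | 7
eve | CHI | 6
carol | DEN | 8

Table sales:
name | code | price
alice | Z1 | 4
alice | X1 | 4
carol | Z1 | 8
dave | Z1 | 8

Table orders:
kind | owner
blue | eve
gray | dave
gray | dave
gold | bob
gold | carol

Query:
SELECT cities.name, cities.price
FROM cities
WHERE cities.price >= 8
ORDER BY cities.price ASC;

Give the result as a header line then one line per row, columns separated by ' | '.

After WHERE (2 rows):
cities.name | cities.city | cities.price
gina | MIA | 10
carol | DEN | 8
After SELECT (2 rows):
cities.name | cities.price
gina | 10
carol | 8
After ORDER BY (2 rows):
cities.name | cities.price
carol | 8
gina | 10

== RESULT ==
cities.name | cities.price
carol | 8
gina | 10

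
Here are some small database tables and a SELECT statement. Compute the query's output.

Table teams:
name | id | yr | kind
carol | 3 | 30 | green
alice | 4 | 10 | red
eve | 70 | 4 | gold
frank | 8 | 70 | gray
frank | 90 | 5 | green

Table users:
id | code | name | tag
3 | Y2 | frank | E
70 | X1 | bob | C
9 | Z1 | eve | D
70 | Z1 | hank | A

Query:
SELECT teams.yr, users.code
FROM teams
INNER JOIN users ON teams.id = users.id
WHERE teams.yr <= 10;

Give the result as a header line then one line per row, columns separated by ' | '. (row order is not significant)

After JOIN users (3 rows):
teams.name | teams.id | teams.yr | teams.kind | users.id | users.code | users.name | users.tag
carol | 3 | 30 | green | 3 | Y2 | frank | E
eve | 70 | 4 | gold | 70 | X1 | bob | C
eve | 70 | 4 | gold | 70 | Z1 | hank | A
After WHERE (2 rows):
teams.name | teams.id | teams.yr | teams.kind | users.id | users.code | users.name | users.tag
eve | 70 | 4 | gold | 70 | X1 | bob | C
eve | 70 | 4 | gold | 70 | Z1 | hank | A
After SELECT (2 rows):
teams.yr | users.code
4 | X1
4 | Z1

== RESULT ==
teams.yr | users.code
4 | X1
4 | Z1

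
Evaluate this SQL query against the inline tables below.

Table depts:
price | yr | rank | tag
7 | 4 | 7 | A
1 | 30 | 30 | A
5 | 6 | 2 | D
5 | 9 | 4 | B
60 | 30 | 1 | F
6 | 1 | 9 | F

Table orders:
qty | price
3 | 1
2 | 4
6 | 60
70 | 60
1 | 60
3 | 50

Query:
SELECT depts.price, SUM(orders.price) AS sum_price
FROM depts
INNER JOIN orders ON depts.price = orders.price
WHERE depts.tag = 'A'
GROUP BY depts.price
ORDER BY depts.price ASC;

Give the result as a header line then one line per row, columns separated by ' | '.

== RESULT ==
depts.price | sum_price
1 | 1

Derivation:
After JOIN orders (4 rows):
depts.price | depts.yr | depts.rank | depts.tag | orders.qty | orders.price
1 | 30 | 30 | A | 3 | 1
60 | 30 | 1 | F | 6 | 60
60 | 30 | 1 | F | 70 | 60
60 | 30 | 1 | F | 1 | 60
After WHERE (1 rows):
depts.price | depts.yr | depts.rank | depts.tag | orders.qty | orders.price
1 | 30 | 30 | A | 3 | 1
After GROUP BY (1 rows):
depts.price | sum_price
1 | 1
After ORDER BY (1 rows):
depts.price | sum_price
1 | 1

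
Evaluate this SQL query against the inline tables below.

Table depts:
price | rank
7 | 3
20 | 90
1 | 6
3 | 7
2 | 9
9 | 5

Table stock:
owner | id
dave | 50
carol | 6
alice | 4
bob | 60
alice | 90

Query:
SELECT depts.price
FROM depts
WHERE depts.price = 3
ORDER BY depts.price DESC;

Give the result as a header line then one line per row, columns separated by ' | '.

== RESULT ==
depts.price
3

Derivation:
After WHERE (1 rows):
depts.price | depts.rank
3 | 7
After SELECT (1 rows):
depts.price
3
After ORDER BY (1 rows):
depts.price
3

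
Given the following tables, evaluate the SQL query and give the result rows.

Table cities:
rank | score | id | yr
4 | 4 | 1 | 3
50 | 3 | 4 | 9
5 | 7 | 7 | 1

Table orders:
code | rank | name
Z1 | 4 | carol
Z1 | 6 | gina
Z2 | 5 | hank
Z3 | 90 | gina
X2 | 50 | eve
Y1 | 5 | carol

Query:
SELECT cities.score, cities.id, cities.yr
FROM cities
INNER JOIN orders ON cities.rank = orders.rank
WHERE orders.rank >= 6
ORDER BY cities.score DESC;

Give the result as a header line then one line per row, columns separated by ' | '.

After JOIN orders (4 rows):
cities.rank | cities.score | cities.id | cities.yr | orders.code | orders.rank | orders.name
4 | 4 | 1 | 3 | Z1 | 4 | carol
50 | 3 | 4 | 9 | X2 | 50 | eve
5 | 7 | 7 | 1 | Z2 | 5 | hank
5 | 7 | 7 | 1 | Y1 | 5 | carol
After WHERE (1 rows):
cities.rank | cities.score | cities.id | cities.yr | orders.code | orders.rank | orders.name
50 | 3 | 4 | 9 | X2 | 50 | eve
After SELECT (1 rows):
cities.score | cities.id | cities.yr
3 | 4 | 9
After ORDER BY (1 rows):
cities.score | cities.id | cities.yr
3 | 4 | 9

== RESULT ==
cities.score | cities.id | cities.yr
3 | 4 | 9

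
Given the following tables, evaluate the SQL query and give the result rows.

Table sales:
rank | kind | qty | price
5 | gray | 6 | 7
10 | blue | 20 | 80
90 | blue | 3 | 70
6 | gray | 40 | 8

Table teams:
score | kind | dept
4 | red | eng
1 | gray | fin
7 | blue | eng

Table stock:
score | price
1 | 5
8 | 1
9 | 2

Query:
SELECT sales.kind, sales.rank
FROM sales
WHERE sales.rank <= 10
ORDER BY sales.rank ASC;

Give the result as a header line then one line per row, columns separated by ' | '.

== RESULT ==
sales.kind | sales.rank
gray | 5
gray | 6
blue | 10

Derivation:
After WHERE (3 rows):
sales.rank | sales.kind | sales.qty | sales.price
5 | gray | 6 | 7
10 | blue | 20 | 80
6 | gray | 40 | 8
After SELECT (3 rows):
sales.kind | sales.rank
gray | 5
blue | 10
gray | 6
After ORDER BY (3 rows):
sales.kind | sales.rank
gray | 5
gray | 6
blue | 10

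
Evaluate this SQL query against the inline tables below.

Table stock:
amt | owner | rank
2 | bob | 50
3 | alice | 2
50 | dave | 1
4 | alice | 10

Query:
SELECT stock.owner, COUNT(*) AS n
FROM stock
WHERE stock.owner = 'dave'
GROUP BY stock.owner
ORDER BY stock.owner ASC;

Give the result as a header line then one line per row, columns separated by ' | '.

== RESULT ==
stock.owner | n
dave | 1

Derivation:
After WHERE (1 rows):
stock.amt | stock.owner | stock.rank
50 | dave | 1
After GROUP BY (1 rows):
stock.owner | n
dave | 1
After ORDER BY (1 rows):
stock.owner | n
dave | 1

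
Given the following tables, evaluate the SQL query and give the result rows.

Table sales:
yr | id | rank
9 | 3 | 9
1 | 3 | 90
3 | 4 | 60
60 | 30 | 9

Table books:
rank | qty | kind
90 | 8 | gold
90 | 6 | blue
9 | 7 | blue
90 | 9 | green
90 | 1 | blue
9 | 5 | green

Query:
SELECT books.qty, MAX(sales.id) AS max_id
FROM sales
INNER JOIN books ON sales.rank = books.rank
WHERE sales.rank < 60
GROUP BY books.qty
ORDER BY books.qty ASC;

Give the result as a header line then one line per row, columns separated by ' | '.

After JOIN books (8 rows):
sales.yr | sales.id | sales.rank | books.rank | books.qty | books.kind
9 | 3 | 9 | 9 | 7 | blue
9 | 3 | 9 | 9 | 5 | green
1 | 3 | 90 | 90 | 8 | gold
1 | 3 | 90 | 90 | 6 | blue
1 | 3 | 90 | 90 | 9 | green
1 | 3 | 90 | 90 | 1 | blue
60 | 30 | 9 | 9 | 7 | blue
60 | 30 | 9 | 9 | 5 | green
After WHERE (4 rows):
sales.yr | sales.id | sales.rank | books.rank | books.qty | books.kind
9 | 3 | 9 | 9 | 7 | blue
9 | 3 | 9 | 9 | 5 | green
60 | 30 | 9 | 9 | 7 | blue
60 | 30 | 9 | 9 | 5 | green
After GROUP BY (2 rows):
books.qty | max_id
7 | 30
5 | 30
After ORDER BY (2 rows):
books.qty | max_id
5 | 30
7 | 30

== RESULT ==
books.qty | max_id
5 | 30
7 | 30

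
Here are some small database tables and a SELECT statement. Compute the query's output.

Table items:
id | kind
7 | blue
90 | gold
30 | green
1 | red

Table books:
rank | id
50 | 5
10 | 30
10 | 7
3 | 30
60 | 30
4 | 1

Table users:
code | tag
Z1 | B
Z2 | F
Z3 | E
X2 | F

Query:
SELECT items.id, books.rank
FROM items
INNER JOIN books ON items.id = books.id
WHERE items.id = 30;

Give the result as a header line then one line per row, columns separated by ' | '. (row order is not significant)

== RESULT ==
items.id | books.rank
30 | 10
30 | 3
30 | 60

Derivation:
After JOIN books (5 rows):
items.id | items.kind | books.rank | books.id
7 | blue | 10 | 7
30 | green | 10 | 30
30 | green | 3 | 30
30 | green | 60 | 30
1 | red | 4 | 1
After WHERE (3 rows):
items.id | items.kind | books.rank | books.id
30 | green | 10 | 30
30 | green | 3 | 30
30 | green | 60 | 30
After SELECT (3 rows):
items.id | books.rank
30 | 10
30 | 3
30 | 60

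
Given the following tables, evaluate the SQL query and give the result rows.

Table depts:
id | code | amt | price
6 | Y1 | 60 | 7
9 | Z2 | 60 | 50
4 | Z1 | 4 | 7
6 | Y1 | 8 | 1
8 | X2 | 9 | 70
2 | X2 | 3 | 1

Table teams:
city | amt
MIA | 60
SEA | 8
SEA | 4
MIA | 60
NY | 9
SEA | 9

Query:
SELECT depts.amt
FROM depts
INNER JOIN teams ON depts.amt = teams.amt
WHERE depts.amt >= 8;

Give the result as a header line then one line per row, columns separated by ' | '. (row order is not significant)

== RESULT ==
depts.amt
60
60
60
60
8
9
9

Derivation:
After JOIN teams (8 rows):
depts.id | depts.code | depts.amt | depts.price | teams.city | teams.amt
6 | Y1 | 60 | 7 | MIA | 60
6 | Y1 | 60 | 7 | MIA | 60
9 | Z2 | 60 | 50 | MIA | 60
9 | Z2 | 60 | 50 | MIA | 60
4 | Z1 | 4 | 7 | SEA | 4
6 | Y1 | 8 | 1 | SEA | 8
8 | X2 | 9 | 70 | NY | 9
8 | X2 | 9 | 70 | SEA | 9
After WHERE (7 rows):
depts.id | depts.code | depts.amt | depts.price | teams.city | teams.amt
6 | Y1 | 60 | 7 | MIA | 60
6 | Y1 | 60 | 7 | MIA | 60
9 | Z2 | 60 | 50 | MIA | 60
9 | Z2 | 60 | 50 | MIA | 60
6 | Y1 | 8 | 1 | SEA | 8
8 | X2 | 9 | 70 | NY | 9
8 | X2 | 9 | 70 | SEA | 9
After SELECT (7 rows):
depts.amt
60
60
60
60
8
9
9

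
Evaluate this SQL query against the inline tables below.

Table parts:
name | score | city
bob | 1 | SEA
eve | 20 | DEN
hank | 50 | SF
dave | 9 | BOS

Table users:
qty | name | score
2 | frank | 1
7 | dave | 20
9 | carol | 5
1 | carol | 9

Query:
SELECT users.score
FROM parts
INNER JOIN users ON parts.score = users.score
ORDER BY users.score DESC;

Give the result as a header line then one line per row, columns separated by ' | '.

After JOIN users (3 rows):
parts.name | parts.score | parts.city | users.qty | users.name | users.score
bob | 1 | SEA | 2 | frank | 1
eve | 20 | DEN | 7 | dave | 20
dave | 9 | BOS | 1 | carol | 9
After SELECT (3 rows):
users.score
1
20
9
After ORDER BY (3 rows):
users.score
20
9
1

== RESULT ==
users.score
20
9
1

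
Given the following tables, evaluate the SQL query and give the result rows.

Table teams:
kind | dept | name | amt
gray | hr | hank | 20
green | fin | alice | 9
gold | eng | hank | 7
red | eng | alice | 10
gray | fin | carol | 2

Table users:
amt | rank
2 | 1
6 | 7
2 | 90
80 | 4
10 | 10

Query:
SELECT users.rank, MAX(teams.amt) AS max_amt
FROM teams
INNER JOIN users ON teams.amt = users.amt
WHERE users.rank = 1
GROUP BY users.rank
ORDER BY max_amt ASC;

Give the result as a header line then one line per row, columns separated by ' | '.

After JOIN users (3 rows):
teams.kind | teams.dept | teams.name | teams.amt | users.amt | users.rank
red | eng | alice | 10 | 10 | 10
gray | fin | carol | 2 | 2 | 1
gray | fin | carol | 2 | 2 | 90
After WHERE (1 rows):
teams.kind | teams.dept | teams.name | teams.amt | users.amt | users.rank
gray | fin | carol | 2 | 2 | 1
After GROUP BY (1 rows):
users.rank | max_amt
1 | 2
After ORDER BY (1 rows):
users.rank | max_amt
1 | 2

== RESULT ==
users.rank | max_amt
1 | 2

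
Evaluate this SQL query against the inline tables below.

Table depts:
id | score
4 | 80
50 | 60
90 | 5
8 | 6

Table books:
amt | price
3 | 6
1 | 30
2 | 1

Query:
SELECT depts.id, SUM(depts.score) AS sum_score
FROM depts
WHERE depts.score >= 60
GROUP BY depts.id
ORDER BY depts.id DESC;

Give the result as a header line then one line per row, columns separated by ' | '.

After WHERE (2 rows):
depts.id | depts.score
4 | 80
50 | 60
After GROUP BY (2 rows):
depts.id | sum_score
4 | 80
50 | 60
After ORDER BY (2 rows):
depts.id | sum_score
50 | 60
4 | 80

== RESULT ==
depts.id | sum_score
50 | 60
4 | 80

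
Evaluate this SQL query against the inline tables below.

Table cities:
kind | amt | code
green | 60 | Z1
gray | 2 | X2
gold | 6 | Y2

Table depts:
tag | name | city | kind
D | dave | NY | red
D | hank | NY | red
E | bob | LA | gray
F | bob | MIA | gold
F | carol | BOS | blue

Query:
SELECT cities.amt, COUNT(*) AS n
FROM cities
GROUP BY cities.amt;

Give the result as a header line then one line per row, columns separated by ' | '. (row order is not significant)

== RESULT ==
cities.amt | n
60 | 1
2 | 1
6 | 1

Derivation:
After GROUP BY (3 rows):
cities.amt | n
60 | 1
2 | 1
6 | 1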